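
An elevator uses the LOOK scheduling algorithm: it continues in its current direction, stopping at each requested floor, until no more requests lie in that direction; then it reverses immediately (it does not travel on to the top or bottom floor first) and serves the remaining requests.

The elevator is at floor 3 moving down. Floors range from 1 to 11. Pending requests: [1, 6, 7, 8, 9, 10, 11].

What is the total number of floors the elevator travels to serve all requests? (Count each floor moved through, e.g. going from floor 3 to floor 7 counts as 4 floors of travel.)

Answer: 12

Derivation:
Start at floor 3 moving down, LOOK stop order: [1, 6, 7, 8, 9, 10, 11]
  3 → 1: |1-3| = 2, total = 2
  1 → 6: |6-1| = 5, total = 7
  6 → 7: |7-6| = 1, total = 8
  7 → 8: |8-7| = 1, total = 9
  8 → 9: |9-8| = 1, total = 10
  9 → 10: |10-9| = 1, total = 11
  10 → 11: |11-10| = 1, total = 12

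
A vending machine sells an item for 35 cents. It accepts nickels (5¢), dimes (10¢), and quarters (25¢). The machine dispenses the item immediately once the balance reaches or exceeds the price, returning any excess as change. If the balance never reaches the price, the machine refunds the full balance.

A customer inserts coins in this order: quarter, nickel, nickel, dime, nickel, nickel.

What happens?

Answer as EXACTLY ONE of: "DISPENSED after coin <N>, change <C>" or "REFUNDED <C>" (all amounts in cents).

Price: 35¢
Coin 1 (quarter, 25¢): balance = 25¢
Coin 2 (nickel, 5¢): balance = 30¢
Coin 3 (nickel, 5¢): balance = 35¢
  → balance >= price → DISPENSE, change = 35 - 35 = 0¢

Answer: DISPENSED after coin 3, change 0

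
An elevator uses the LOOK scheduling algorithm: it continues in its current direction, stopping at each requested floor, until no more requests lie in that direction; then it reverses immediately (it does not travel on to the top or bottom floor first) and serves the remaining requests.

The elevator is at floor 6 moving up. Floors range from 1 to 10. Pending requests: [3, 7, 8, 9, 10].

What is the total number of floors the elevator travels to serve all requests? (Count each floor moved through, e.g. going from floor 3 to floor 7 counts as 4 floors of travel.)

Start at floor 6 moving up, LOOK stop order: [7, 8, 9, 10, 3]
  6 → 7: |7-6| = 1, total = 1
  7 → 8: |8-7| = 1, total = 2
  8 → 9: |9-8| = 1, total = 3
  9 → 10: |10-9| = 1, total = 4
  10 → 3: |3-10| = 7, total = 11

Answer: 11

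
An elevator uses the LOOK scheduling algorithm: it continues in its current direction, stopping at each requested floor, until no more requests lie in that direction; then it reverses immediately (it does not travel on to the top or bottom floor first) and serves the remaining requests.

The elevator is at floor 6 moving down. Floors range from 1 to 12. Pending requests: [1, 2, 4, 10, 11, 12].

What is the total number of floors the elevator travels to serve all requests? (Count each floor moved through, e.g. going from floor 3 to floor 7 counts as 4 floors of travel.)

Start at floor 6 moving down, LOOK stop order: [4, 2, 1, 10, 11, 12]
  6 → 4: |4-6| = 2, total = 2
  4 → 2: |2-4| = 2, total = 4
  2 → 1: |1-2| = 1, total = 5
  1 → 10: |10-1| = 9, total = 14
  10 → 11: |11-10| = 1, total = 15
  11 → 12: |12-11| = 1, total = 16

Answer: 16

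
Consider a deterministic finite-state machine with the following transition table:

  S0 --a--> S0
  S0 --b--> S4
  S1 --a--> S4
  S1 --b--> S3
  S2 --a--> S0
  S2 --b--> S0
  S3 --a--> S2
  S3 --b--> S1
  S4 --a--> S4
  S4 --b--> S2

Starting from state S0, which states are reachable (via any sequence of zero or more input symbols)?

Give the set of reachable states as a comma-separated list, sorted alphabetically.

BFS from S0:
  visit S0: S0--a-->S0 (seen), S0--b-->S4 (new)
  visit S4: S4--a-->S4 (seen), S4--b-->S2 (new)
  visit S2: S2--a-->S0 (seen), S2--b-->S0 (seen)

Answer: S0, S2, S4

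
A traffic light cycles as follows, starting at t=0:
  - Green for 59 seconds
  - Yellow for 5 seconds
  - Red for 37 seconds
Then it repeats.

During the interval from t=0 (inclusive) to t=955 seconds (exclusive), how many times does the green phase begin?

Answer: 10

Derivation:
Cycle = 59+5+37 = 101s
green phase starts at t = k*101 + 0 for k=0,1,2,...
Need k*101+0 < 955 → k < 9.455
k ∈ {0, ..., 9} → 10 starts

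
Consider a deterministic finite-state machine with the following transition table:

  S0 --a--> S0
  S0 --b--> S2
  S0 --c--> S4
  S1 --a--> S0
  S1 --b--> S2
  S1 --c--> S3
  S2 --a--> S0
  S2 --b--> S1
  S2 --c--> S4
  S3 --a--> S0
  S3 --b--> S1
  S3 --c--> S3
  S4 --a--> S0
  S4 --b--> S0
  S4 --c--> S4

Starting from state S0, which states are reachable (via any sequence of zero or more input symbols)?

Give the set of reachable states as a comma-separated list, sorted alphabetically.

BFS from S0:
  visit S0: S0--a-->S0 (seen), S0--b-->S2 (new), S0--c-->S4 (new)
  visit S2: S2--a-->S0 (seen), S2--b-->S1 (new), S2--c-->S4 (seen)
  visit S4: S4--a-->S0 (seen), S4--b-->S0 (seen), S4--c-->S4 (seen)
  visit S1: S1--a-->S0 (seen), S1--b-->S2 (seen), S1--c-->S3 (new)
  visit S3: S3--a-->S0 (seen), S3--b-->S1 (seen), S3--c-->S3 (seen)

Answer: S0, S1, S2, S3, S4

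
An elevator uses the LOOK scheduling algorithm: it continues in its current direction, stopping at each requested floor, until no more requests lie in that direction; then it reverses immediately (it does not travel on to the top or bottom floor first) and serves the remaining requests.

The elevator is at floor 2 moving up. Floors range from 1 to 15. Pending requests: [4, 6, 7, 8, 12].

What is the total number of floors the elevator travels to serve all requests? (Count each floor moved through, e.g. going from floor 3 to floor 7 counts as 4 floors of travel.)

Start at floor 2 moving up, LOOK stop order: [4, 6, 7, 8, 12]
  2 → 4: |4-2| = 2, total = 2
  4 → 6: |6-4| = 2, total = 4
  6 → 7: |7-6| = 1, total = 5
  7 → 8: |8-7| = 1, total = 6
  8 → 12: |12-8| = 4, total = 10

Answer: 10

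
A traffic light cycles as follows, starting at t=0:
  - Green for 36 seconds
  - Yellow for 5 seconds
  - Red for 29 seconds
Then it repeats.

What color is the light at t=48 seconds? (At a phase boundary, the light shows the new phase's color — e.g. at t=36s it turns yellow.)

Answer: red

Derivation:
Cycle length = 36 + 5 + 29 = 70s
t = 48, phase_t = 48 mod 70 = 48
48 >= 41 → RED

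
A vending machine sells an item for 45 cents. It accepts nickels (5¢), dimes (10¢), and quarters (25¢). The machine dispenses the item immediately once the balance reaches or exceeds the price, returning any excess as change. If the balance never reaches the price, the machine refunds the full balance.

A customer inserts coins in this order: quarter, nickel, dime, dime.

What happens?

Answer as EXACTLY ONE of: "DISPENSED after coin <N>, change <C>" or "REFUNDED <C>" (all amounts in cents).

Answer: DISPENSED after coin 4, change 5

Derivation:
Price: 45¢
Coin 1 (quarter, 25¢): balance = 25¢
Coin 2 (nickel, 5¢): balance = 30¢
Coin 3 (dime, 10¢): balance = 40¢
Coin 4 (dime, 10¢): balance = 50¢
  → balance >= price → DISPENSE, change = 50 - 45 = 5¢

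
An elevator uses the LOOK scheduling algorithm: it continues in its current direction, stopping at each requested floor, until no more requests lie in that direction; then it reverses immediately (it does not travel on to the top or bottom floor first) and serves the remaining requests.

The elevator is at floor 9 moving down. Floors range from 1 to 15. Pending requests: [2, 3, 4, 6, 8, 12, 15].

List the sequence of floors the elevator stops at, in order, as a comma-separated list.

Answer: 8, 6, 4, 3, 2, 12, 15

Derivation:
Current: 9, moving DOWN
Serve below first (descending): [8, 6, 4, 3, 2]
Then reverse, serve above (ascending): [12, 15]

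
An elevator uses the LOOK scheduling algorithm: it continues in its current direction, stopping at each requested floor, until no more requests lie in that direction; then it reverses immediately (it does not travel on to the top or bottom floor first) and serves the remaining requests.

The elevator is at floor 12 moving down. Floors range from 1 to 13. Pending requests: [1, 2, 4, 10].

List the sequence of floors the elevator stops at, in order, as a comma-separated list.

Current: 12, moving DOWN
Serve below first (descending): [10, 4, 2, 1]
Then reverse, serve above (ascending): []

Answer: 10, 4, 2, 1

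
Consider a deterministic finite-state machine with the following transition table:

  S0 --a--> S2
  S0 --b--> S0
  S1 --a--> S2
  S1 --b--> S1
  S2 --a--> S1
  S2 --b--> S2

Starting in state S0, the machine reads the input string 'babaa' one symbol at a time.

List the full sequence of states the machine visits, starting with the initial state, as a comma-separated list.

Answer: S0, S0, S2, S2, S1, S2

Derivation:
Start: S0
  read 'b': S0 --b--> S0
  read 'a': S0 --a--> S2
  read 'b': S2 --b--> S2
  read 'a': S2 --a--> S1
  read 'a': S1 --a--> S2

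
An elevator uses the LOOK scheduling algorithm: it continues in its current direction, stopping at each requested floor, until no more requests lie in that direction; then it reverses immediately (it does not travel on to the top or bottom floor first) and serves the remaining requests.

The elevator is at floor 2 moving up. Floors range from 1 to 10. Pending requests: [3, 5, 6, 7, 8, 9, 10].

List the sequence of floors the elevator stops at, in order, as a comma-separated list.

Answer: 3, 5, 6, 7, 8, 9, 10

Derivation:
Current: 2, moving UP
Serve above first (ascending): [3, 5, 6, 7, 8, 9, 10]
Then reverse, serve below (descending): []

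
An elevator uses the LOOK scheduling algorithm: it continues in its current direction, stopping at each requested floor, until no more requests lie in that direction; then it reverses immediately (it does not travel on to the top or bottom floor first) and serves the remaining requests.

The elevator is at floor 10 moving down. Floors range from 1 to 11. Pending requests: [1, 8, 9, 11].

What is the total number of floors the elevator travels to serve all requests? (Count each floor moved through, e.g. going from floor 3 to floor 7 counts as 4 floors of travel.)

Answer: 19

Derivation:
Start at floor 10 moving down, LOOK stop order: [9, 8, 1, 11]
  10 → 9: |9-10| = 1, total = 1
  9 → 8: |8-9| = 1, total = 2
  8 → 1: |1-8| = 7, total = 9
  1 → 11: |11-1| = 10, total = 19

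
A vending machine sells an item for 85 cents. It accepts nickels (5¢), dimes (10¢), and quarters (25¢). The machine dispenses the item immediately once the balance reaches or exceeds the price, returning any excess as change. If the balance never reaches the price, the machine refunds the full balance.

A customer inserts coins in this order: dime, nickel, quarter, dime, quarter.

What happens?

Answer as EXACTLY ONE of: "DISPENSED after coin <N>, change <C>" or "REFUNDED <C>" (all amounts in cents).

Answer: REFUNDED 75

Derivation:
Price: 85¢
Coin 1 (dime, 10¢): balance = 10¢
Coin 2 (nickel, 5¢): balance = 15¢
Coin 3 (quarter, 25¢): balance = 40¢
Coin 4 (dime, 10¢): balance = 50¢
Coin 5 (quarter, 25¢): balance = 75¢
All coins inserted, balance 75¢ < price 85¢ → REFUND 75¢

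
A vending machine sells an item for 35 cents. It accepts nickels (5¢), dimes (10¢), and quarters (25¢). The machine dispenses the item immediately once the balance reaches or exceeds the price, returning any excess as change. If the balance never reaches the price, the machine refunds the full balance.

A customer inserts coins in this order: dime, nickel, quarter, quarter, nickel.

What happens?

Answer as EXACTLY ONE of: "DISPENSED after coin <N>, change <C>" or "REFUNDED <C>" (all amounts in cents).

Price: 35¢
Coin 1 (dime, 10¢): balance = 10¢
Coin 2 (nickel, 5¢): balance = 15¢
Coin 3 (quarter, 25¢): balance = 40¢
  → balance >= price → DISPENSE, change = 40 - 35 = 5¢

Answer: DISPENSED after coin 3, change 5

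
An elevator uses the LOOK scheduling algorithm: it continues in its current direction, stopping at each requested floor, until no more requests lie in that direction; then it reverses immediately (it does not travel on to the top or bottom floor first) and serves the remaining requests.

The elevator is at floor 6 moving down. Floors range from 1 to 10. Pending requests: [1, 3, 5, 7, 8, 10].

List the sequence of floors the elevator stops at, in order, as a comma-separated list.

Answer: 5, 3, 1, 7, 8, 10

Derivation:
Current: 6, moving DOWN
Serve below first (descending): [5, 3, 1]
Then reverse, serve above (ascending): [7, 8, 10]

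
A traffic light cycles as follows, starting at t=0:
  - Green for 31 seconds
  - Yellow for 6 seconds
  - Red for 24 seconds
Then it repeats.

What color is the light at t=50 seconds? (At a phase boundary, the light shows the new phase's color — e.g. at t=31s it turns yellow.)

Cycle length = 31 + 6 + 24 = 61s
t = 50, phase_t = 50 mod 61 = 50
50 >= 37 → RED

Answer: red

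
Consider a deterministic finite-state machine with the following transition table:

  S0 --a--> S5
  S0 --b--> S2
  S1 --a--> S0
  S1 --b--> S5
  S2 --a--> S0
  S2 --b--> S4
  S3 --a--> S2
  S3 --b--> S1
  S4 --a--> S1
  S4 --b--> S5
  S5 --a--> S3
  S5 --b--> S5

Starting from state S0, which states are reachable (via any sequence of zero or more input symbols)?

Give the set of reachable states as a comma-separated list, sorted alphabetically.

Answer: S0, S1, S2, S3, S4, S5

Derivation:
BFS from S0:
  visit S0: S0--a-->S5 (new), S0--b-->S2 (new)
  visit S5: S5--a-->S3 (new), S5--b-->S5 (seen)
  visit S2: S2--a-->S0 (seen), S2--b-->S4 (new)
  visit S3: S3--a-->S2 (seen), S3--b-->S1 (new)
  visit S4: S4--a-->S1 (seen), S4--b-->S5 (seen)
  visit S1: S1--a-->S0 (seen), S1--b-->S5 (seen)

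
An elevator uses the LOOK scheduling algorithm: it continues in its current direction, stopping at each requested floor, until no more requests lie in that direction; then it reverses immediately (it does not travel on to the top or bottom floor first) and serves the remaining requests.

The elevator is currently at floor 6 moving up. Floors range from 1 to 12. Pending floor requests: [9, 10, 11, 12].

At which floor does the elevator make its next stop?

Current floor: 6, direction: up
Requests above: [9, 10, 11, 12]
Requests below: []
Moving up and requests lie above → nearest above is min([9, 10, 11, 12]) = 9

Answer: 9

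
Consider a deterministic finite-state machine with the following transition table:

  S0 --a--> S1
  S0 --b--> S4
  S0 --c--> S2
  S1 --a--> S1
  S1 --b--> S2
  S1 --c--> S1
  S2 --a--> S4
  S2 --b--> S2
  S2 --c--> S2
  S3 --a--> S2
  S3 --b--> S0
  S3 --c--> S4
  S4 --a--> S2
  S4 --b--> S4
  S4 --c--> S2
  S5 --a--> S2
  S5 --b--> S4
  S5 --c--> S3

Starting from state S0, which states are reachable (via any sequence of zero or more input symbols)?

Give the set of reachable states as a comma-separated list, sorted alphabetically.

Answer: S0, S1, S2, S4

Derivation:
BFS from S0:
  visit S0: S0--a-->S1 (new), S0--b-->S4 (new), S0--c-->S2 (new)
  visit S1: S1--a-->S1 (seen), S1--b-->S2 (seen), S1--c-->S1 (seen)
  visit S4: S4--a-->S2 (seen), S4--b-->S4 (seen), S4--c-->S2 (seen)
  visit S2: S2--a-->S4 (seen), S2--b-->S2 (seen), S2--c-->S2 (seen)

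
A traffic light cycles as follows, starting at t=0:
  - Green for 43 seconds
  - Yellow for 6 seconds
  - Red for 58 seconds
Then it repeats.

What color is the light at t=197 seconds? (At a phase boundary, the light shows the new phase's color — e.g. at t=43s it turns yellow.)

Cycle length = 43 + 6 + 58 = 107s
t = 197, phase_t = 197 mod 107 = 90
90 >= 49 → RED

Answer: red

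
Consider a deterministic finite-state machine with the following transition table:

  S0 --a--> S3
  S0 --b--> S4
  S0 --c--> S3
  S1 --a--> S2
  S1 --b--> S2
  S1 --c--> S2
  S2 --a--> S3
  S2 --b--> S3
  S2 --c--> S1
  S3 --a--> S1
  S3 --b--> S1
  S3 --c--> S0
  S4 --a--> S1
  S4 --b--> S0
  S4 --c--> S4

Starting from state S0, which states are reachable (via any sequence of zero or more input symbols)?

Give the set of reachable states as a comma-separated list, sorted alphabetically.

BFS from S0:
  visit S0: S0--a-->S3 (new), S0--b-->S4 (new), S0--c-->S3 (seen)
  visit S3: S3--a-->S1 (new), S3--b-->S1 (seen), S3--c-->S0 (seen)
  visit S4: S4--a-->S1 (seen), S4--b-->S0 (seen), S4--c-->S4 (seen)
  visit S1: S1--a-->S2 (new), S1--b-->S2 (seen), S1--c-->S2 (seen)
  visit S2: S2--a-->S3 (seen), S2--b-->S3 (seen), S2--c-->S1 (seen)

Answer: S0, S1, S2, S3, S4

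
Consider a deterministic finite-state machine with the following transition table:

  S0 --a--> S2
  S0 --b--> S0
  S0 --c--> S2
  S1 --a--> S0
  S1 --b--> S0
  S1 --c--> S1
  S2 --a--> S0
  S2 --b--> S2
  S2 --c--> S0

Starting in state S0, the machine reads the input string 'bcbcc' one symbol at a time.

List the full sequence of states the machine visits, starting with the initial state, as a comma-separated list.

Answer: S0, S0, S2, S2, S0, S2

Derivation:
Start: S0
  read 'b': S0 --b--> S0
  read 'c': S0 --c--> S2
  read 'b': S2 --b--> S2
  read 'c': S2 --c--> S0
  read 'c': S0 --c--> S2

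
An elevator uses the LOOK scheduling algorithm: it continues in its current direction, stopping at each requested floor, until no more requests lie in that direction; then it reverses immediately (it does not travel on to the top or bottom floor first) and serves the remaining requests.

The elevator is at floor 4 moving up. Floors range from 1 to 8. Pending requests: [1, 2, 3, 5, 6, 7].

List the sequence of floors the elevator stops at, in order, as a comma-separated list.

Current: 4, moving UP
Serve above first (ascending): [5, 6, 7]
Then reverse, serve below (descending): [3, 2, 1]

Answer: 5, 6, 7, 3, 2, 1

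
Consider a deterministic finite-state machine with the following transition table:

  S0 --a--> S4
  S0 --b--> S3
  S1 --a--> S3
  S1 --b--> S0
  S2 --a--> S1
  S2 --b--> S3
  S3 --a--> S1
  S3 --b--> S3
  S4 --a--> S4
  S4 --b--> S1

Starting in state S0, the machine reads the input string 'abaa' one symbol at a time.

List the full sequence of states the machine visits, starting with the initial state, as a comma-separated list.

Start: S0
  read 'a': S0 --a--> S4
  read 'b': S4 --b--> S1
  read 'a': S1 --a--> S3
  read 'a': S3 --a--> S1

Answer: S0, S4, S1, S3, S1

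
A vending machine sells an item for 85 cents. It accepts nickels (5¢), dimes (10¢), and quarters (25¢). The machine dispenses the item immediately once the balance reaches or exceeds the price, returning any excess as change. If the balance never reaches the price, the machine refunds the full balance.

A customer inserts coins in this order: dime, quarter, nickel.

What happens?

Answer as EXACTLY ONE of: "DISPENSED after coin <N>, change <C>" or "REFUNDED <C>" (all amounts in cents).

Answer: REFUNDED 40

Derivation:
Price: 85¢
Coin 1 (dime, 10¢): balance = 10¢
Coin 2 (quarter, 25¢): balance = 35¢
Coin 3 (nickel, 5¢): balance = 40¢
All coins inserted, balance 40¢ < price 85¢ → REFUND 40¢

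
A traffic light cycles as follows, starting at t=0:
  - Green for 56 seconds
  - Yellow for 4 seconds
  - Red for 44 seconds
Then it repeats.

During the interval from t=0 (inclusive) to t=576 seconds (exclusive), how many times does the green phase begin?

Answer: 6

Derivation:
Cycle = 56+4+44 = 104s
green phase starts at t = k*104 + 0 for k=0,1,2,...
Need k*104+0 < 576 → k < 5.538
k ∈ {0, ..., 5} → 6 starts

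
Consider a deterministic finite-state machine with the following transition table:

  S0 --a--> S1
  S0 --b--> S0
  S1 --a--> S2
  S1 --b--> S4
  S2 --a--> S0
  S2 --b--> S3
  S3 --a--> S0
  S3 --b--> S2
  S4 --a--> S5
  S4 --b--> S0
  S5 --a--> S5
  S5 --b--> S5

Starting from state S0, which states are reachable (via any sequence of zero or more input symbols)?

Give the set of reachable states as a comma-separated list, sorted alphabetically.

BFS from S0:
  visit S0: S0--a-->S1 (new), S0--b-->S0 (seen)
  visit S1: S1--a-->S2 (new), S1--b-->S4 (new)
  visit S2: S2--a-->S0 (seen), S2--b-->S3 (new)
  visit S4: S4--a-->S5 (new), S4--b-->S0 (seen)
  visit S3: S3--a-->S0 (seen), S3--b-->S2 (seen)
  visit S5: S5--a-->S5 (seen), S5--b-->S5 (seen)

Answer: S0, S1, S2, S3, S4, S5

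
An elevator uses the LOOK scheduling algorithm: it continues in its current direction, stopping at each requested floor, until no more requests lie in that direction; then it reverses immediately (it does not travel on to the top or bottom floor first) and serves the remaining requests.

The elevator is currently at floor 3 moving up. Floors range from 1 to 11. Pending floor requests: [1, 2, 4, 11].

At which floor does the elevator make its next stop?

Current floor: 3, direction: up
Requests above: [4, 11]
Requests below: [1, 2]
Moving up and requests lie above → nearest above is min([4, 11]) = 4

Answer: 4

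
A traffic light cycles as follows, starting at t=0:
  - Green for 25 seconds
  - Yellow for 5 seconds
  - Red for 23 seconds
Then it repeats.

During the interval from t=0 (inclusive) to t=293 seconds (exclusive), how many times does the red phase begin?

Cycle = 25+5+23 = 53s
red phase starts at t = k*53 + 30 for k=0,1,2,...
Need k*53+30 < 293 → k < 4.962
k ∈ {0, ..., 4} → 5 starts

Answer: 5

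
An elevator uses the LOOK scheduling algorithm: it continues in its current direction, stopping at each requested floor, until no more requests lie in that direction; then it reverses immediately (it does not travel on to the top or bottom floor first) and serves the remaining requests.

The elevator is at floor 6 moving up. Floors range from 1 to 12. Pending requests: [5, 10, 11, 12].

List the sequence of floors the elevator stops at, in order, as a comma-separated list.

Current: 6, moving UP
Serve above first (ascending): [10, 11, 12]
Then reverse, serve below (descending): [5]

Answer: 10, 11, 12, 5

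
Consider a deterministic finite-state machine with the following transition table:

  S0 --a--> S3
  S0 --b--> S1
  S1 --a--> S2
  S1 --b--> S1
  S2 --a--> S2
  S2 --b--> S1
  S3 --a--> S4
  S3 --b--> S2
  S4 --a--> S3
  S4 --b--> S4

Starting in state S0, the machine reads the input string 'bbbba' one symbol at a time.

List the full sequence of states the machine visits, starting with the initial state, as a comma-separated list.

Answer: S0, S1, S1, S1, S1, S2

Derivation:
Start: S0
  read 'b': S0 --b--> S1
  read 'b': S1 --b--> S1
  read 'b': S1 --b--> S1
  read 'b': S1 --b--> S1
  read 'a': S1 --a--> S2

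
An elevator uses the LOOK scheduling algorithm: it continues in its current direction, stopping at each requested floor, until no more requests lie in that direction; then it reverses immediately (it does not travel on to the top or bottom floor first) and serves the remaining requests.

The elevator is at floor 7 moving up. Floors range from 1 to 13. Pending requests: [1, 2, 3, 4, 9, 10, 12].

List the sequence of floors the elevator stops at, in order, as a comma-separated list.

Answer: 9, 10, 12, 4, 3, 2, 1

Derivation:
Current: 7, moving UP
Serve above first (ascending): [9, 10, 12]
Then reverse, serve below (descending): [4, 3, 2, 1]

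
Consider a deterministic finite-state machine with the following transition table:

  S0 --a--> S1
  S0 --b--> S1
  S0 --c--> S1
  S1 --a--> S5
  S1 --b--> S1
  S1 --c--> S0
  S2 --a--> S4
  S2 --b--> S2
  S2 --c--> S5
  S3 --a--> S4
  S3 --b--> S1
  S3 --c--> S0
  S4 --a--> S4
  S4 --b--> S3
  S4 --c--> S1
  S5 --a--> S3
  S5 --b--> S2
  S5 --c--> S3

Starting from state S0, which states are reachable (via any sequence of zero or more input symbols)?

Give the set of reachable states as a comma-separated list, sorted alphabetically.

Answer: S0, S1, S2, S3, S4, S5

Derivation:
BFS from S0:
  visit S0: S0--a-->S1 (new), S0--b-->S1 (seen), S0--c-->S1 (seen)
  visit S1: S1--a-->S5 (new), S1--b-->S1 (seen), S1--c-->S0 (seen)
  visit S5: S5--a-->S3 (new), S5--b-->S2 (new), S5--c-->S3 (seen)
  visit S3: S3--a-->S4 (new), S3--b-->S1 (seen), S3--c-->S0 (seen)
  visit S2: S2--a-->S4 (seen), S2--b-->S2 (seen), S2--c-->S5 (seen)
  visit S4: S4--a-->S4 (seen), S4--b-->S3 (seen), S4--c-->S1 (seen)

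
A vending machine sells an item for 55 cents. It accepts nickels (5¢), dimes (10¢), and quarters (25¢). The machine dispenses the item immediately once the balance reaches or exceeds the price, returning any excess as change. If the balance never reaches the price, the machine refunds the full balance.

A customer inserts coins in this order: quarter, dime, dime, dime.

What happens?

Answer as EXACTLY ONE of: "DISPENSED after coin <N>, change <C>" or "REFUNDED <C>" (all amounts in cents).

Price: 55¢
Coin 1 (quarter, 25¢): balance = 25¢
Coin 2 (dime, 10¢): balance = 35¢
Coin 3 (dime, 10¢): balance = 45¢
Coin 4 (dime, 10¢): balance = 55¢
  → balance >= price → DISPENSE, change = 55 - 55 = 0¢

Answer: DISPENSED after coin 4, change 0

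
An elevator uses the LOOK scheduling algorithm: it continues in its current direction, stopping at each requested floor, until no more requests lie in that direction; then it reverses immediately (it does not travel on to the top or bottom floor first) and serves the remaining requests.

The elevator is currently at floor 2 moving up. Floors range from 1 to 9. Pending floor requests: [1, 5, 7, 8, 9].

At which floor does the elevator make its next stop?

Answer: 5

Derivation:
Current floor: 2, direction: up
Requests above: [5, 7, 8, 9]
Requests below: [1]
Moving up and requests lie above → nearest above is min([5, 7, 8, 9]) = 5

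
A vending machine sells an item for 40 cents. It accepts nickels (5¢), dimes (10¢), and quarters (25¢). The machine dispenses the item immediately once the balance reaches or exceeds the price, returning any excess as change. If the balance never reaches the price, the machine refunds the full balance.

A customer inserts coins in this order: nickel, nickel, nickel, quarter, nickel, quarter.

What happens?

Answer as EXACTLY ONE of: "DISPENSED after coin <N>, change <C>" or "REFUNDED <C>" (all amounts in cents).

Answer: DISPENSED after coin 4, change 0

Derivation:
Price: 40¢
Coin 1 (nickel, 5¢): balance = 5¢
Coin 2 (nickel, 5¢): balance = 10¢
Coin 3 (nickel, 5¢): balance = 15¢
Coin 4 (quarter, 25¢): balance = 40¢
  → balance >= price → DISPENSE, change = 40 - 40 = 0¢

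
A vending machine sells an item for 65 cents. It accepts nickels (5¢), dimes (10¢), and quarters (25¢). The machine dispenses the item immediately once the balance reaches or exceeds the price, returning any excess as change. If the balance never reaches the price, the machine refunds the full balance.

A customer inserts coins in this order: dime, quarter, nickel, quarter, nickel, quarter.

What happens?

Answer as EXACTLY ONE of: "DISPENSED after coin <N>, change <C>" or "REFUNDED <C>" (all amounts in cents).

Price: 65¢
Coin 1 (dime, 10¢): balance = 10¢
Coin 2 (quarter, 25¢): balance = 35¢
Coin 3 (nickel, 5¢): balance = 40¢
Coin 4 (quarter, 25¢): balance = 65¢
  → balance >= price → DISPENSE, change = 65 - 65 = 0¢

Answer: DISPENSED after coin 4, change 0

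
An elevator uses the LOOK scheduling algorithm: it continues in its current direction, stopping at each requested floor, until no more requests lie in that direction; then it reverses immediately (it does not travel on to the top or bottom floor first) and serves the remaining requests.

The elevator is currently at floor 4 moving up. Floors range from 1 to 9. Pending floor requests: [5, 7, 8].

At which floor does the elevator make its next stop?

Current floor: 4, direction: up
Requests above: [5, 7, 8]
Requests below: []
Moving up and requests lie above → nearest above is min([5, 7, 8]) = 5

Answer: 5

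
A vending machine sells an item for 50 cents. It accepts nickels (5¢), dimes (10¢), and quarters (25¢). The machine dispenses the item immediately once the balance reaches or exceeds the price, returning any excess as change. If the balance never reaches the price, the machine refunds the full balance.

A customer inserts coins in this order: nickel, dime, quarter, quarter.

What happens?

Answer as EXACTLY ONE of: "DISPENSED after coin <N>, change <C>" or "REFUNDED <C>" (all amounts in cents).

Answer: DISPENSED after coin 4, change 15

Derivation:
Price: 50¢
Coin 1 (nickel, 5¢): balance = 5¢
Coin 2 (dime, 10¢): balance = 15¢
Coin 3 (quarter, 25¢): balance = 40¢
Coin 4 (quarter, 25¢): balance = 65¢
  → balance >= price → DISPENSE, change = 65 - 50 = 15¢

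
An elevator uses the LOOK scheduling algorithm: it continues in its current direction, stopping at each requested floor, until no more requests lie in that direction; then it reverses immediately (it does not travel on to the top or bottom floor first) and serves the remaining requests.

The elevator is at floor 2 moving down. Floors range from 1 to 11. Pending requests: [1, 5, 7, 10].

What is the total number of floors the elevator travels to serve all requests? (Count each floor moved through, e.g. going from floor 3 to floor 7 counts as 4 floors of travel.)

Answer: 10

Derivation:
Start at floor 2 moving down, LOOK stop order: [1, 5, 7, 10]
  2 → 1: |1-2| = 1, total = 1
  1 → 5: |5-1| = 4, total = 5
  5 → 7: |7-5| = 2, total = 7
  7 → 10: |10-7| = 3, total = 10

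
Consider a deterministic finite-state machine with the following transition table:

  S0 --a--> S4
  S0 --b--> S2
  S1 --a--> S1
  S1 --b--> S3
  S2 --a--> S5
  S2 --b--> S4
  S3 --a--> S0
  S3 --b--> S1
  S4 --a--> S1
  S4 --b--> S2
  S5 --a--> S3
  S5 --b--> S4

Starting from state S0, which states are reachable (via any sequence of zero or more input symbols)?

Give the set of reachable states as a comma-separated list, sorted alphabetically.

BFS from S0:
  visit S0: S0--a-->S4 (new), S0--b-->S2 (new)
  visit S4: S4--a-->S1 (new), S4--b-->S2 (seen)
  visit S2: S2--a-->S5 (new), S2--b-->S4 (seen)
  visit S1: S1--a-->S1 (seen), S1--b-->S3 (new)
  visit S5: S5--a-->S3 (seen), S5--b-->S4 (seen)
  visit S3: S3--a-->S0 (seen), S3--b-->S1 (seen)

Answer: S0, S1, S2, S3, S4, S5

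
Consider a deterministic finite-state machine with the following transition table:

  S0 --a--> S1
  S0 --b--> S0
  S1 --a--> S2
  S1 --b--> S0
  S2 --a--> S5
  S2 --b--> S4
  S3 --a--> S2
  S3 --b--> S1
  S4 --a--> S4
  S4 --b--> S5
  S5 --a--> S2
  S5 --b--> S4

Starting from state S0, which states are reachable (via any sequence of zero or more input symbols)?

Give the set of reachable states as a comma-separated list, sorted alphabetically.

Answer: S0, S1, S2, S4, S5

Derivation:
BFS from S0:
  visit S0: S0--a-->S1 (new), S0--b-->S0 (seen)
  visit S1: S1--a-->S2 (new), S1--b-->S0 (seen)
  visit S2: S2--a-->S5 (new), S2--b-->S4 (new)
  visit S5: S5--a-->S2 (seen), S5--b-->S4 (seen)
  visit S4: S4--a-->S4 (seen), S4--b-->S5 (seen)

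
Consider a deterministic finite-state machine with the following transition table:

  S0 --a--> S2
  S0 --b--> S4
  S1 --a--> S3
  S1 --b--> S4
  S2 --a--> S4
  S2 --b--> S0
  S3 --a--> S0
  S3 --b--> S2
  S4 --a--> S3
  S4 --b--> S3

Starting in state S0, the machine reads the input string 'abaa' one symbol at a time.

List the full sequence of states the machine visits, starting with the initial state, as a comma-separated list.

Answer: S0, S2, S0, S2, S4

Derivation:
Start: S0
  read 'a': S0 --a--> S2
  read 'b': S2 --b--> S0
  read 'a': S0 --a--> S2
  read 'a': S2 --a--> S4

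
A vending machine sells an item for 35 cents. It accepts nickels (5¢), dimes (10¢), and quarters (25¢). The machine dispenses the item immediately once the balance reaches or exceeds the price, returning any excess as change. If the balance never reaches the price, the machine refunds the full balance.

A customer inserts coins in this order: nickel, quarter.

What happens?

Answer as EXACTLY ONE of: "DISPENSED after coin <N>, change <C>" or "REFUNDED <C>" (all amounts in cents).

Price: 35¢
Coin 1 (nickel, 5¢): balance = 5¢
Coin 2 (quarter, 25¢): balance = 30¢
All coins inserted, balance 30¢ < price 35¢ → REFUND 30¢

Answer: REFUNDED 30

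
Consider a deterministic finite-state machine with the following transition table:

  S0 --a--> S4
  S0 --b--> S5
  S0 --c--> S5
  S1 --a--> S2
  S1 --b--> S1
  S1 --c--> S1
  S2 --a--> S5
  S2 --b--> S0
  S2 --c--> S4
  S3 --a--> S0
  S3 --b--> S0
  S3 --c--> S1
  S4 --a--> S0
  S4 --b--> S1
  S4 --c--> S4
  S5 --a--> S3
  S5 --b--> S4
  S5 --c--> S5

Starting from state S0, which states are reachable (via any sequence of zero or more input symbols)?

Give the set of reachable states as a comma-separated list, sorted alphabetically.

Answer: S0, S1, S2, S3, S4, S5

Derivation:
BFS from S0:
  visit S0: S0--a-->S4 (new), S0--b-->S5 (new), S0--c-->S5 (seen)
  visit S4: S4--a-->S0 (seen), S4--b-->S1 (new), S4--c-->S4 (seen)
  visit S5: S5--a-->S3 (new), S5--b-->S4 (seen), S5--c-->S5 (seen)
  visit S1: S1--a-->S2 (new), S1--b-->S1 (seen), S1--c-->S1 (seen)
  visit S3: S3--a-->S0 (seen), S3--b-->S0 (seen), S3--c-->S1 (seen)
  visit S2: S2--a-->S5 (seen), S2--b-->S0 (seen), S2--c-->S4 (seen)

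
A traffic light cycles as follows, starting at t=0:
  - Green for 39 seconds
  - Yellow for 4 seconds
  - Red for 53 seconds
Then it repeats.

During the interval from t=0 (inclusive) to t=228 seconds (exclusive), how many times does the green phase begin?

Answer: 3

Derivation:
Cycle = 39+4+53 = 96s
green phase starts at t = k*96 + 0 for k=0,1,2,...
Need k*96+0 < 228 → k < 2.375
k ∈ {0, ..., 2} → 3 starts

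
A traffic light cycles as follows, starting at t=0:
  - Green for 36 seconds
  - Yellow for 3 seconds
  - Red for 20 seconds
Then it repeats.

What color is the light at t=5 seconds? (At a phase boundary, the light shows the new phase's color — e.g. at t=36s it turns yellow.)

Cycle length = 36 + 3 + 20 = 59s
t = 5, phase_t = 5 mod 59 = 5
5 < 36 (green end) → GREEN

Answer: green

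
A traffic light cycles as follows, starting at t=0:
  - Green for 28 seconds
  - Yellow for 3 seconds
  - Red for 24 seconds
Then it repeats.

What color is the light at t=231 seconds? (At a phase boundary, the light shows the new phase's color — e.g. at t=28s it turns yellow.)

Answer: green

Derivation:
Cycle length = 28 + 3 + 24 = 55s
t = 231, phase_t = 231 mod 55 = 11
11 < 28 (green end) → GREEN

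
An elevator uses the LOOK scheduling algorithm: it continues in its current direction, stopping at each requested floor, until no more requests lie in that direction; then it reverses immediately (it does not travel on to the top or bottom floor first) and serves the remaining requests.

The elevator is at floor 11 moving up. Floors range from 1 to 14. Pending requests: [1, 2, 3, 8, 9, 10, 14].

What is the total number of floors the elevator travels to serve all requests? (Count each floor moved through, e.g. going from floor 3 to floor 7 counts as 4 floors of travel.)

Answer: 16

Derivation:
Start at floor 11 moving up, LOOK stop order: [14, 10, 9, 8, 3, 2, 1]
  11 → 14: |14-11| = 3, total = 3
  14 → 10: |10-14| = 4, total = 7
  10 → 9: |9-10| = 1, total = 8
  9 → 8: |8-9| = 1, total = 9
  8 → 3: |3-8| = 5, total = 14
  3 → 2: |2-3| = 1, total = 15
  2 → 1: |1-2| = 1, total = 16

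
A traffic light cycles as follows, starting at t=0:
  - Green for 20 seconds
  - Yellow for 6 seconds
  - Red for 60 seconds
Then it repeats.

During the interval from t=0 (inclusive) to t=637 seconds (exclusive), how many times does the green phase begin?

Answer: 8

Derivation:
Cycle = 20+6+60 = 86s
green phase starts at t = k*86 + 0 for k=0,1,2,...
Need k*86+0 < 637 → k < 7.407
k ∈ {0, ..., 7} → 8 starts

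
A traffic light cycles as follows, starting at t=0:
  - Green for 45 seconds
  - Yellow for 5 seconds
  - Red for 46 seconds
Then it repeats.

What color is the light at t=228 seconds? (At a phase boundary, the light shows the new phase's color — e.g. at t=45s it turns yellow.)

Answer: green

Derivation:
Cycle length = 45 + 5 + 46 = 96s
t = 228, phase_t = 228 mod 96 = 36
36 < 45 (green end) → GREEN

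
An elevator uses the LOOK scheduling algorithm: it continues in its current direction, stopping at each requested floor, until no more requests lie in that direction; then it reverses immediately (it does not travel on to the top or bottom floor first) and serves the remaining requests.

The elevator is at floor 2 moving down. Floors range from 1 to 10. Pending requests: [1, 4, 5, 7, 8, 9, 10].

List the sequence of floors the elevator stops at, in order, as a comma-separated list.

Answer: 1, 4, 5, 7, 8, 9, 10

Derivation:
Current: 2, moving DOWN
Serve below first (descending): [1]
Then reverse, serve above (ascending): [4, 5, 7, 8, 9, 10]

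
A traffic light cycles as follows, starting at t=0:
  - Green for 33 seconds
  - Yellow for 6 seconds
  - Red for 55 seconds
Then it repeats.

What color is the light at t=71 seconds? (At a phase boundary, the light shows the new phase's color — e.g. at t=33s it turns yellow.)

Cycle length = 33 + 6 + 55 = 94s
t = 71, phase_t = 71 mod 94 = 71
71 >= 39 → RED

Answer: red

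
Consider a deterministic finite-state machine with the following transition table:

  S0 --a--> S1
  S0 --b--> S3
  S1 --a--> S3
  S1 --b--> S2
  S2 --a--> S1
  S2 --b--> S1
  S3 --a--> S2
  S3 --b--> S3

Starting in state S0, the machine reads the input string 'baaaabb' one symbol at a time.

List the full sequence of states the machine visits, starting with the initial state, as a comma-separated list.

Answer: S0, S3, S2, S1, S3, S2, S1, S2

Derivation:
Start: S0
  read 'b': S0 --b--> S3
  read 'a': S3 --a--> S2
  read 'a': S2 --a--> S1
  read 'a': S1 --a--> S3
  read 'a': S3 --a--> S2
  read 'b': S2 --b--> S1
  read 'b': S1 --b--> S2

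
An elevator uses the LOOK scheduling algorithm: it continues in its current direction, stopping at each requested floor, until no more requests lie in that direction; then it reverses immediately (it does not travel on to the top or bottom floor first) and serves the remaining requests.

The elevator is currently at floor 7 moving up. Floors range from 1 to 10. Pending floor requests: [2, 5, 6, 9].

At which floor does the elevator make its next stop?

Current floor: 7, direction: up
Requests above: [9]
Requests below: [2, 5, 6]
Moving up and requests lie above → nearest above is min([9]) = 9

Answer: 9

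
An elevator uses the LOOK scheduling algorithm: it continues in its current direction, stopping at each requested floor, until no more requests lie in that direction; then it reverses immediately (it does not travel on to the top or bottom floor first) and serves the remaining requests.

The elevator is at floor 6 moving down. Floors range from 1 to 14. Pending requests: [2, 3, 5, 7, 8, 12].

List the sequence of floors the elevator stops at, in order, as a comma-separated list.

Answer: 5, 3, 2, 7, 8, 12

Derivation:
Current: 6, moving DOWN
Serve below first (descending): [5, 3, 2]
Then reverse, serve above (ascending): [7, 8, 12]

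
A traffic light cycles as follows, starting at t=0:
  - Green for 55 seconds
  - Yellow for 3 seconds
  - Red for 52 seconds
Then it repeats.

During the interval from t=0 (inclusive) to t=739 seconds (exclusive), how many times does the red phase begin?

Cycle = 55+3+52 = 110s
red phase starts at t = k*110 + 58 for k=0,1,2,...
Need k*110+58 < 739 → k < 6.191
k ∈ {0, ..., 6} → 7 starts

Answer: 7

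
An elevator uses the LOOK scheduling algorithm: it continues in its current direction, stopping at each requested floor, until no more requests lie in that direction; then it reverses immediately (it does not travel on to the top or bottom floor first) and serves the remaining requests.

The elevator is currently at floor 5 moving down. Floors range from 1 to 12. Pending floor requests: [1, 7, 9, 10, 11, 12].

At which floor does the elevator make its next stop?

Answer: 1

Derivation:
Current floor: 5, direction: down
Requests above: [7, 9, 10, 11, 12]
Requests below: [1]
Moving down and requests lie below → nearest below is max([1]) = 1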